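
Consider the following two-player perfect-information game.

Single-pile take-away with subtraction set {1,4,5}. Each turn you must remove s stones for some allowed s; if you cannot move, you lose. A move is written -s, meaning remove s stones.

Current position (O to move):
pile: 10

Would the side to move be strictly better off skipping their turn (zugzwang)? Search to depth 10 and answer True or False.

p1 O@[10]: -1[9]-1* -4[6]-1 -5[5]-1
p2 X@[9]: -1[8]+1* -4[5]-1 -5[4]-1
p3 O@[8]: -1[7]-1* -4[4]-1 -5[3]-1
p4 X@[7]: -1[6]-1 -4[3]-1 -5[2]+1*
p5 O@[2]: -1[1]-1*
p6 X@[1]: -1[0]+1*
p7 O@[0] terminal -1; root [10] d10
if O skipped the turn, X would face:
~ p1 X@[10]: -1[9]-1* -4[6]-1 -5[5]-1
~ p2 O@[9]: -1[8]+1* -4[5]-1 -5[4]-1
~ p3 X@[8]: -1[7]-1* -4[4]-1 -5[3]-1
~ p4 O@[7]: -1[6]-1 -4[3]-1 -5[2]+1*
~ p5 X@[2]: -1[1]-1*
~ p6 O@[1]: -1[0]+1*
~ p7 X@[0] terminal -1; root [10] d10
compare (O): move=-1 vs pass=+1

zugzwang(10, O) = True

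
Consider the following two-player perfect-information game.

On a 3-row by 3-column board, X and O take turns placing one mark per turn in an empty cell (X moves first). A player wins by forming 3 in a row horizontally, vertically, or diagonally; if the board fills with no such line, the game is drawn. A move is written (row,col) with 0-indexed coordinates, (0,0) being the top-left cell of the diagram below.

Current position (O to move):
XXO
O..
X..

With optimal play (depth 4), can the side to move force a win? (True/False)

O winning at [XXO/O../X..]: True

p1 O@[XXO/O../X..]: (1,1)[XXO/OO./X..]+0 (1,2)[XXO/O.O/X..]+1* (2,1)[XXO/O../XO.]+0 (2,2)[XXO/O../X.O]+0
p2 X@[XXO/O.O/X..]: (1,1)[XXO/OXO/X..]-1* (2,1)[XXO/O.O/XX.]-1 (2,2)[XXO/O.O/X.X]-1
p3 O@[XXO/OXO/X..]: (2,1)[XXO/OXO/XO.]-1 (2,2)[XXO/OXO/X.O]+1*
p4 X@[XXO/OXO/X.O] terminal -1; root [XXO/O../X..] d4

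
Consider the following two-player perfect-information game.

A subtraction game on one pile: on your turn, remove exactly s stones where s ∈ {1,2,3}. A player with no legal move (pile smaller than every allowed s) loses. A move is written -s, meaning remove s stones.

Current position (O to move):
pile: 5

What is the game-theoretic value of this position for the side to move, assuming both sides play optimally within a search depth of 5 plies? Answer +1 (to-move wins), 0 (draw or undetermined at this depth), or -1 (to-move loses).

value(5, O) = +1

[5] O move#1: -1:+1/4*, -2:-1/3, -3:-1/2
[4] X move#2: -1:-1/3*, -2:-1/2, -3:-1/1
[3] O move#3: -1:-1/2, -2:-1/1, -3:+1/0*
[0] end (terminal -1, X#4); searched 5 to 5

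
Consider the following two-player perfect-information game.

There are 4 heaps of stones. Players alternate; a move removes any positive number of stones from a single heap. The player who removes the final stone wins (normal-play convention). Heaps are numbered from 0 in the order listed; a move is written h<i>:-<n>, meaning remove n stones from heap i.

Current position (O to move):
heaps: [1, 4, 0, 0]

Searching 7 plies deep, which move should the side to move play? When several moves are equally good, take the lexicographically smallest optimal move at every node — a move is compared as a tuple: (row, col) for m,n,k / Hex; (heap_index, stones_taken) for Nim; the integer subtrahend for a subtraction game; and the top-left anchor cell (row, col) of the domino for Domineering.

ply 1, O at (1,4,0,0) | h0:-1=-1→(0,4,0,0); h1:-1=-1→(1,3,0,0); h1:-2=-1→(1,2,0,0); h1:-3=+1→(1,1,0,0)*; h1:-4=-1→(1,0,0,0)
ply 2, X at (1,1,0,0) | h0:-1=-1→(0,1,0,0)*; h1:-1=-1→(1,0,0,0)
ply 3, O at (0,1,0,0) | h1:-1=+1→(0,0,0,0)*
ply 4: (0,0,0,0) is terminal -1 (X); from (1,4,0,0) depth 7

O's best at [(1,4,0,0)]: h1:-3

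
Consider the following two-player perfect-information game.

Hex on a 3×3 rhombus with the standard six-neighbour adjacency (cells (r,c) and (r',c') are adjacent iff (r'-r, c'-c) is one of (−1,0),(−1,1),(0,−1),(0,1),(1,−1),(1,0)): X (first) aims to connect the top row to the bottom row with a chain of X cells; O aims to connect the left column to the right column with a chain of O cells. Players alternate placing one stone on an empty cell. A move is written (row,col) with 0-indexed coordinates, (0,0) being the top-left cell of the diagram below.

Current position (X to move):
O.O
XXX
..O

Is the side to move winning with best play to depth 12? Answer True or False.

p1 X@[O.O/XXX/..O]: (0,1)[OXO/XXX/..O]+1* (2,0)[O.O/XXX/X.O]-1 (2,1)[O.O/XXX/.XO]-1
p2 O@[OXO/XXX/..O]: (2,0)[OXO/XXX/O.O]-1* (2,1)[OXO/XXX/.OO]-1
p3 X@[OXO/XXX/O.O]: (2,1)[OXO/XXX/OXO]+1*
p4 O@[OXO/XXX/OXO] terminal -1; root [O.O/XXX/..O] d12

X winning at [O.O/XXX/..O]: True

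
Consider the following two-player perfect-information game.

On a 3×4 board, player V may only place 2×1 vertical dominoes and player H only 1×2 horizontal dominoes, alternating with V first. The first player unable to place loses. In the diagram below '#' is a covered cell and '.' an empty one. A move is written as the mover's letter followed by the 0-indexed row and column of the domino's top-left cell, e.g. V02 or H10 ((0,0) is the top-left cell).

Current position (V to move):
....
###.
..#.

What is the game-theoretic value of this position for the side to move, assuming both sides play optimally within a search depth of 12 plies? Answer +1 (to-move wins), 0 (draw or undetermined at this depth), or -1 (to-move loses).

p1 V@[..../###./..#.]: V03[...#/####/..#.]-1* V13[..../####/..##]-1
p2 H@[...#/####/..#.]: H00[##.#/####/..#.]+1* H01[.###/####/..#.]+1 H20[...#/####/###.]+1
p3 V@[##.#/####/..#.] terminal -1; root [..../###./..#.] d12

value(..../###./..#., V) = -1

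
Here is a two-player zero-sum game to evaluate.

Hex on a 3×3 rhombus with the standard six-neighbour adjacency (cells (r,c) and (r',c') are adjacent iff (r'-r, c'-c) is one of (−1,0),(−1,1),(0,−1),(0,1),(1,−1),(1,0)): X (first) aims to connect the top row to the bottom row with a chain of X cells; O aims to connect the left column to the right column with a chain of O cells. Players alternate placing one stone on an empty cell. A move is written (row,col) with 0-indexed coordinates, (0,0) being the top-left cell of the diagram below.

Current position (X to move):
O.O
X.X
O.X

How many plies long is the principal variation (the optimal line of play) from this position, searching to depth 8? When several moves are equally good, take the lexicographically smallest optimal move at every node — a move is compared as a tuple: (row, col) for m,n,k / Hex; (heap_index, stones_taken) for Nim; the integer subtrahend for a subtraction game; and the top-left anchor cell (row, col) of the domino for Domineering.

ply 1, X at O.O/X.X/O.X | (0,1)=-1→OXO/X.X/O.X*; (1,1)=-1→O.O/XXX/O.X; (2,1)=-1→O.O/X.X/OXX
ply 2, O at OXO/X.X/O.X | (1,1)=+1→OXO/XOX/O.X*; (2,1)=-1→OXO/X.X/OOX
ply 3: OXO/XOX/O.X is terminal -1 (X); from O.O/X.X/O.X depth 8

PV length from [O.O/X.X/O.X]: 2 plies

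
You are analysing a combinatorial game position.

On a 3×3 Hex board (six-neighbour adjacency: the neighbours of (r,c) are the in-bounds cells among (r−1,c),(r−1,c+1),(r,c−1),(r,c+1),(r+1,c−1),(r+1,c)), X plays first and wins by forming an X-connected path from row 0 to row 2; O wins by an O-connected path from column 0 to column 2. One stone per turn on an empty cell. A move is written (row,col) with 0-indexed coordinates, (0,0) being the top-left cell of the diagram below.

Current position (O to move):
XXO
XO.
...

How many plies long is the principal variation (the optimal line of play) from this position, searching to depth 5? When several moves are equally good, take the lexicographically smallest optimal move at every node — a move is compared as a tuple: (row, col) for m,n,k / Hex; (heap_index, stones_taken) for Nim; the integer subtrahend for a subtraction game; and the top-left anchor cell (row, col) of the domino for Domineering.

ply 1, O at XXO/XO./... | (1,2)=-1→XXO/XOO/...; (2,0)=+1→XXO/XO./O..*; (2,1)=-1→XXO/XO./.O.; (2,2)=-1→XXO/XO./..O
ply 2: XXO/XO./O.. is terminal -1 (X); from XXO/XO./... depth 5

PV length from [XXO/XO./...]: 1 ply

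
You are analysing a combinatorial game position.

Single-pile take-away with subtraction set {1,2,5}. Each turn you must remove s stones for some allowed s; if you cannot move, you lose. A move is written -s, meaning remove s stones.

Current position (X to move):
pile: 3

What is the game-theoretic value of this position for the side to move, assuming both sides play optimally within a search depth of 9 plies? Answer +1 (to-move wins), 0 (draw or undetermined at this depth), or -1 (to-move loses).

value(3, X) = -1

ply 1, X at 3 | -1=-1→2*; -2=-1→1
ply 2, O at 2 | -1=-1→1; -2=+1→0*
ply 3: 0 is terminal -1 (X); from 3 depth 9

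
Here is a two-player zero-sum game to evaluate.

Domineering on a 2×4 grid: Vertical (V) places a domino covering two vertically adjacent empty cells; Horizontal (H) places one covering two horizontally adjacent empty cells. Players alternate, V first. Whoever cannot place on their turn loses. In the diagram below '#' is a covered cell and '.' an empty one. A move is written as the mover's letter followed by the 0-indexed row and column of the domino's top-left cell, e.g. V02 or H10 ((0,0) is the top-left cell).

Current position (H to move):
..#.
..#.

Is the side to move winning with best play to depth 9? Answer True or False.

[..#./..#.] H move#1: H00:+1/###./..#.*, H10:+1/..#./###.
[###./..#.] V move#2: V03:-1/####/..##*
[####/..##] H move#3: H10:+1/####/####*
[####/####] end (terminal -1, V#4); searched ..#./..#. to 9

H winning at [..#./..#.]: True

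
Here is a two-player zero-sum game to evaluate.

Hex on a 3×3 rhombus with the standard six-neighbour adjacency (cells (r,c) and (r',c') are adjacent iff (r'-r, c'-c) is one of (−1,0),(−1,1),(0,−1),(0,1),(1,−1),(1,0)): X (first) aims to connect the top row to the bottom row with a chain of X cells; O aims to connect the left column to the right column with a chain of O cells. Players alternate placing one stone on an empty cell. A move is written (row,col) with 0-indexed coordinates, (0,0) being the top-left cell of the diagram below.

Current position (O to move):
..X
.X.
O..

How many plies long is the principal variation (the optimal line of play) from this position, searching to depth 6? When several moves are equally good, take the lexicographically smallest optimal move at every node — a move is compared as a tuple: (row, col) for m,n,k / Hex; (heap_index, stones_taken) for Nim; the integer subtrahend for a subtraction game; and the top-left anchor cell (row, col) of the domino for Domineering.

PV length from [..X/.X./O..]: 5 plies

ply 1, O at ..X/.X./O.. | (0,0)=-1→O.X/.X./O..; (0,1)=-1→.OX/.X./O..; (1,0)=-1→..X/OX./O..; (1,2)=-1→..X/.XO/O..; (2,1)=+1→..X/.X./OO.*; (2,2)=-1→..X/.X./O.O
ply 2, X at ..X/.X./OO. | (0,0)=-1→X.X/.X./OO.*; (0,1)=-1→.XX/.X./OO.; (1,0)=-1→..X/XX./OO.; (1,2)=-1→..X/.XX/OO.; (2,2)=-1→..X/.X./OOX
ply 3, O at X.X/.X./OO. | (0,1)=+1→XOX/.X./OO.*; (1,0)=+1→X.X/OX./OO.; (1,2)=+1→X.X/.XO/OO.; (2,2)=+1→X.X/.X./OOO
ply 4, X at XOX/.X./OO. | (1,0)=-1→XOX/XX./OO.*; (1,2)=-1→XOX/.XX/OO.; (2,2)=-1→XOX/.X./OOX
ply 5, O at XOX/XX./OO. | (1,2)=+1→XOX/XXO/OO.*; (2,2)=+1→XOX/XX./OOO
ply 6: XOX/XXO/OO. is terminal -1 (X); from ..X/.X./O.. depth 6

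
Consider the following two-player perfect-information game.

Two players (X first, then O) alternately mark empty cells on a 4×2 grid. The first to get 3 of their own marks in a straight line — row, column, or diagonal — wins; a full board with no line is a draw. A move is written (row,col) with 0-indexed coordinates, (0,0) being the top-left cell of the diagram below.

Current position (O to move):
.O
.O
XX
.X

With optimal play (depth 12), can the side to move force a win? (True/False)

p1 O@[.O/.O/XX/.X]: (0,0)[OO/.O/XX/.X]+0* (1,0)[.O/OO/XX/.X]+0 (3,0)[.O/.O/XX/OX]+0
p2 X@[OO/.O/XX/.X]: (1,0)[OO/XO/XX/.X]+0* (3,0)[OO/.O/XX/XX]+0
p3 O@[OO/XO/XX/.X]: (3,0)[OO/XO/XX/OX]+0*
p4 X@[OO/XO/XX/OX] terminal +0; root [.O/.O/XX/.X] d12

O winning at [.O/.O/XX/.X]: False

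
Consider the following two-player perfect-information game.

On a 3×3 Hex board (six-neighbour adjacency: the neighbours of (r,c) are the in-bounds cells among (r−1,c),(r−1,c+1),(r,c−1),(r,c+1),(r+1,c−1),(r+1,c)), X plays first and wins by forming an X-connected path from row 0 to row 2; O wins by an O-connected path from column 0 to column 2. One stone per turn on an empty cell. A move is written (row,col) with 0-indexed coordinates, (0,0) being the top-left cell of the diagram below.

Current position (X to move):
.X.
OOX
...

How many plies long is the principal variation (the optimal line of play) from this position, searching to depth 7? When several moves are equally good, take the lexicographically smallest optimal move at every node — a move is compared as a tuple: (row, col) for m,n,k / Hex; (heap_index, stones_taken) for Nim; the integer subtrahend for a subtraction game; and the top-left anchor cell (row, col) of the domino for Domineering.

PV length from [.X./OOX/...]: 5 plies

[.X./OOX/...] X move#1: (0,0):-1/XX./OOX/..., (0,2):+1/.XX/OOX/...*, (2,0):-1/.X./OOX/X.., (2,1):-1/.X./OOX/.X., (2,2):-1/.X./OOX/..X
[.XX/OOX/...] O move#2: (0,0):-1/OXX/OOX/...*, (2,0):-1/.XX/OOX/O.., (2,1):-1/.XX/OOX/.O., (2,2):-1/.XX/OOX/..O
[OXX/OOX/...] X move#3: (2,0):+1/OXX/OOX/X..*, (2,1):+1/OXX/OOX/.X., (2,2):+1/OXX/OOX/..X
[OXX/OOX/X..] O move#4: (2,1):-1/OXX/OOX/XO.*, (2,2):-1/OXX/OOX/X.O
[OXX/OOX/XO.] X move#5: (2,2):+1/OXX/OOX/XOX*
[OXX/OOX/XOX] end (terminal -1, O#6); searched .X./OOX/... to 7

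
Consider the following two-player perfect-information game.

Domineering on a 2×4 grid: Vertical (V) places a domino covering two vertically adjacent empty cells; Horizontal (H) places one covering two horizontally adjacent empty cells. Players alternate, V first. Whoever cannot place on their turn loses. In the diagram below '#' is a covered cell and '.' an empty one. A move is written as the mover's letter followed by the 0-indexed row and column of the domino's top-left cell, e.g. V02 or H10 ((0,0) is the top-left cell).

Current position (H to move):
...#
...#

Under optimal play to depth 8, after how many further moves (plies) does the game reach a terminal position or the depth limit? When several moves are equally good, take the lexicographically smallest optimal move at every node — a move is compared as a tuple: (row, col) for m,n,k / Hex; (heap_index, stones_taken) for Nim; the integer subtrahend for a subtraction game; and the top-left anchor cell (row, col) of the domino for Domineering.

PV length from [...#/...#]: 3 plies

p1 H@[...#/...#]: H00[##.#/...#]+1* H01[.###/...#]+1 H10[...#/##.#]+1 H11[...#/.###]+1
p2 V@[##.#/...#]: V02[####/..##]-1*
p3 H@[####/..##]: H10[####/####]+1*
p4 V@[####/####] terminal -1; root [...#/...#] d8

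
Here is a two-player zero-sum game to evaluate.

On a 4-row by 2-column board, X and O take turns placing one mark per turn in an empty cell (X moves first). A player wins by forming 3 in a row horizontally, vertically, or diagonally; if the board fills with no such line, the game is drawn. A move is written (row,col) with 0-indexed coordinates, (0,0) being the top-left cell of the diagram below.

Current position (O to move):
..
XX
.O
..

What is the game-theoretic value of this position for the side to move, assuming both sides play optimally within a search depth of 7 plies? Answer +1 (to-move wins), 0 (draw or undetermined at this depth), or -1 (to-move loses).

ply 1, O at ../XX/.O/.. | (0,0)=+0→O./XX/.O/..*; (0,1)=-1→.O/XX/.O/..; (2,0)=+0→../XX/OO/..; (3,0)=+0→../XX/.O/O.; (3,1)=-1→../XX/.O/.O
ply 2, X at O./XX/.O/.. | (0,1)=+0→OX/XX/.O/..*; (2,0)=+0→O./XX/XO/..; (3,0)=+0→O./XX/.O/X.; (3,1)=+0→O./XX/.O/.X
ply 3, O at OX/XX/.O/.. | (2,0)=+0→OX/XX/OO/..*; (3,0)=+0→OX/XX/.O/O.; (3,1)=+0→OX/XX/.O/.O
ply 4, X at OX/XX/OO/.. | (3,0)=+0→OX/XX/OO/X.*; (3,1)=+0→OX/XX/OO/.X
ply 5, O at OX/XX/OO/X. | (3,1)=+0→OX/XX/OO/XO*
ply 6: OX/XX/OO/XO is terminal +0 (X); from ../XX/.O/.. depth 7

value(../XX/.O/.., O) = 0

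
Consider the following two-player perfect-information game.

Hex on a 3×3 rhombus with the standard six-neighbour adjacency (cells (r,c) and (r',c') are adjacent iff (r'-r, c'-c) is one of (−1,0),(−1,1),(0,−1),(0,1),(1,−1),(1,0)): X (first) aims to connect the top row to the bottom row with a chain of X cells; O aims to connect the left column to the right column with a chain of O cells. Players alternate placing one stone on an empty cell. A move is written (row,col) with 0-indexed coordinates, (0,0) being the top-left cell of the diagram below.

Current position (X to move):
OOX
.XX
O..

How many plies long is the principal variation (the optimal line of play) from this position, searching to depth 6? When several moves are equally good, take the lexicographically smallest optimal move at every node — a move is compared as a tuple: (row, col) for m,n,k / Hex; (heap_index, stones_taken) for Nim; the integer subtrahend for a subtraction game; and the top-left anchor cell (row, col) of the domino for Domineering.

PV length from [OOX/.XX/O..]: 3 plies

[OOX/.XX/O..] X move#1: (1,0):+1/OOX/XXX/O..*, (2,1):+1/OOX/.XX/OX., (2,2):+1/OOX/.XX/O.X
[OOX/XXX/O..] O move#2: (2,1):-1/OOX/XXX/OO.*, (2,2):-1/OOX/XXX/O.O
[OOX/XXX/OO.] X move#3: (2,2):+1/OOX/XXX/OOX*
[OOX/XXX/OOX] end (terminal -1, O#4); searched OOX/.XX/O.. to 6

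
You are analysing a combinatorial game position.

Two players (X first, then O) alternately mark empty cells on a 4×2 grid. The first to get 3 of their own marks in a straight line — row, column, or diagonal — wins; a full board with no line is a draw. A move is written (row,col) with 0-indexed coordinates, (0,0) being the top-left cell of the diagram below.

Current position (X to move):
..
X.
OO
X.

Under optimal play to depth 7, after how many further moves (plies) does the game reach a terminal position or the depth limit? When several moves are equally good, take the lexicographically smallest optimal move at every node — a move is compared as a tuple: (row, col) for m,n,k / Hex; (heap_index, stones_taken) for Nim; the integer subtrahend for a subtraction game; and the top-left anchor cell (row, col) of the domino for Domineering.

ply 1, X at ../X./OO/X. | (0,0)=-1→X./X./OO/X.; (0,1)=+0→.X/X./OO/X.*; (1,1)=+0→../XX/OO/X.; (3,1)=+0→../X./OO/XX
ply 2, O at .X/X./OO/X. | (0,0)=+0→OX/X./OO/X.*; (1,1)=+0→.X/XO/OO/X.; (3,1)=+0→.X/X./OO/XO
ply 3, X at OX/X./OO/X. | (1,1)=+0→OX/XX/OO/X.*; (3,1)=+0→OX/X./OO/XX
ply 4, O at OX/XX/OO/X. | (3,1)=+0→OX/XX/OO/XO*
ply 5: OX/XX/OO/XO is terminal +0 (X); from ../X./OO/X. depth 7

PV length from [../X./OO/X.]: 4 plies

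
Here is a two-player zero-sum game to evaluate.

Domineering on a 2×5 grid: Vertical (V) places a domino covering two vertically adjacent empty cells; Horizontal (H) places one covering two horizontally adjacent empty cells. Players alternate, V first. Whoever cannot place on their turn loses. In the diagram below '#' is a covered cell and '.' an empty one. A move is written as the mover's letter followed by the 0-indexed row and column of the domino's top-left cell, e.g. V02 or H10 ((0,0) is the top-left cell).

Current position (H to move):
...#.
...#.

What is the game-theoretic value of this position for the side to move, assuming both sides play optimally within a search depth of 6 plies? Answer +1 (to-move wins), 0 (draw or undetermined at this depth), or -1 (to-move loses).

p1 H@[...#./...#.]: H00[##.#./...#.]-1* H01[.###./...#.]-1 H10[...#./##.#.]-1 H11[...#./.###.]-1
p2 V@[##.#./...#.]: V02[####./..##.]+1* V04[##.##/...##]-1
p3 H@[####./..##.]: H10[####./####.]-1*
p4 V@[####./####.]: V04[#####/#####]+1*
p5 H@[#####/#####] terminal -1; root [...#./...#.] d6

value(...#./...#., H) = -1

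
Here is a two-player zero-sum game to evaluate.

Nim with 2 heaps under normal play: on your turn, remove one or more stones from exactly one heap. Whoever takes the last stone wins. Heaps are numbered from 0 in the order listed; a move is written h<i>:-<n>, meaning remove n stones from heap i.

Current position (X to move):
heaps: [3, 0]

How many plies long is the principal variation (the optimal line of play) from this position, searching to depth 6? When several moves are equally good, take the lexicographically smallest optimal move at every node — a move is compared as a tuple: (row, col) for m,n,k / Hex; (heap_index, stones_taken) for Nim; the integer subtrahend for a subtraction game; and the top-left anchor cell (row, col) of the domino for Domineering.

ply 1, X at (3,0) | h0:-1=-1→(2,0); h0:-2=-1→(1,0); h0:-3=+1→(0,0)*
ply 2: (0,0) is terminal -1 (O); from (3,0) depth 6

PV length from [(3,0)]: 1 ply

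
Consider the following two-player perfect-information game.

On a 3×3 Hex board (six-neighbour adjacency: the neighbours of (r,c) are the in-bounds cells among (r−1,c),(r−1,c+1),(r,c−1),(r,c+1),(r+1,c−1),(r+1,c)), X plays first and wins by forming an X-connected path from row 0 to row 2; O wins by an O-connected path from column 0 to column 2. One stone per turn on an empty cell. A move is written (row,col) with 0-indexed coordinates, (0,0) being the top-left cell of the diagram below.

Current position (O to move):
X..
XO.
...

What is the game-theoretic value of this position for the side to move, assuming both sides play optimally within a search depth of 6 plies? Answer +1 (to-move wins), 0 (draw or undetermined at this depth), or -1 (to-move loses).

[X../XO./...] O move#1: (0,1):-1/XO./XO./..., (0,2):-1/X.O/XO./..., (1,2):-1/X../XOO/..., (2,0):+1/X../XO./O..*, (2,1):-1/X../XO./.O., (2,2):-1/X../XO./..O
[X../XO./O..] X move#2: (0,1):-1/XX./XO./O..*, (0,2):-1/X.X/XO./O.., (1,2):-1/X../XOX/O.., (2,1):-1/X../XO./OX., (2,2):-1/X../XO./O.X
[XX./XO./O..] O move#3: (0,2):+1/XXO/XO./O..*, (1,2):+1/XX./XOO/O.., (2,1):+1/XX./XO./OO., (2,2):+1/XX./XO./O.O
[XXO/XO./O..] end (terminal -1, X#4); searched X../XO./... to 6

value(X../XO./..., O) = +1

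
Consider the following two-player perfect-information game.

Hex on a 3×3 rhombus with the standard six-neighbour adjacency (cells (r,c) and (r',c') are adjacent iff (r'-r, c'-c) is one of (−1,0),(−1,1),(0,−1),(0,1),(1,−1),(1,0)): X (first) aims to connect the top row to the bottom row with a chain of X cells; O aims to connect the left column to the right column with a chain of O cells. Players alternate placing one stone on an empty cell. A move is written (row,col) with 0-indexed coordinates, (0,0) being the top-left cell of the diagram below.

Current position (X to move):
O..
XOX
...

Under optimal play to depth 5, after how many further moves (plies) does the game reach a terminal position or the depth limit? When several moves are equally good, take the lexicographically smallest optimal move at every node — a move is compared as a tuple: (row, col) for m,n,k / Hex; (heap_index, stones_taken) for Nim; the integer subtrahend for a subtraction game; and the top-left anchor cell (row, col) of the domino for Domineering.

PV length from [O../XOX/...]: 3 plies

[O../XOX/...] X move#1: (0,1):+1/OX./XOX/...*, (0,2):+1/O.X/XOX/..., (2,0):+1/O../XOX/X.., (2,1):-1/O../XOX/.X., (2,2):-1/O../XOX/..X
[OX./XOX/...] O move#2: (0,2):-1/OXO/XOX/...*, (2,0):-1/OX./XOX/O.., (2,1):-1/OX./XOX/.O., (2,2):-1/OX./XOX/..O
[OXO/XOX/...] X move#3: (2,0):+1/OXO/XOX/X..*, (2,1):-1/OXO/XOX/.X., (2,2):-1/OXO/XOX/..X
[OXO/XOX/X..] end (terminal -1, O#4); searched O../XOX/... to 5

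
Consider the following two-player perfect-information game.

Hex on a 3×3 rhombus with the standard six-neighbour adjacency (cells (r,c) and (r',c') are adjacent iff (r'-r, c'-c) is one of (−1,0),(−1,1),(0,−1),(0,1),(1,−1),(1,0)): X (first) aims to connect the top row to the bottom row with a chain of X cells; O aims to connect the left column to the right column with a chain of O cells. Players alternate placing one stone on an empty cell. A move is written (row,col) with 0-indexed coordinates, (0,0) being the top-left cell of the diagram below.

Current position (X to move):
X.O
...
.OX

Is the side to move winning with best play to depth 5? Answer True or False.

[X.O/.../.OX] X move#1: (0,1):-1/XXO/.../.OX, (1,0):-1/X.O/X../.OX, (1,1):+1/X.O/.X./.OX*, (1,2):-1/X.O/..X/.OX, (2,0):-1/X.O/.../XOX
[X.O/.X./.OX] O move#2: (0,1):-1/XOO/.X./.OX*, (1,0):-1/X.O/OX./.OX, (1,2):-1/X.O/.XO/.OX, (2,0):-1/X.O/.X./OOX
[XOO/.X./.OX] X move#3: (1,0):+1/XOO/XX./.OX*, (1,2):-1/XOO/.XX/.OX, (2,0):-1/XOO/.X./XOX
[XOO/XX./.OX] O move#4: (1,2):-1/XOO/XXO/.OX*, (2,0):-1/XOO/XX./OOX
[XOO/XXO/.OX] X move#5: (2,0):+1/XOO/XXO/XOX*
[XOO/XXO/XOX] end (terminal -1, O#6); searched X.O/.../.OX to 5

X winning at [X.O/.../.OX]: True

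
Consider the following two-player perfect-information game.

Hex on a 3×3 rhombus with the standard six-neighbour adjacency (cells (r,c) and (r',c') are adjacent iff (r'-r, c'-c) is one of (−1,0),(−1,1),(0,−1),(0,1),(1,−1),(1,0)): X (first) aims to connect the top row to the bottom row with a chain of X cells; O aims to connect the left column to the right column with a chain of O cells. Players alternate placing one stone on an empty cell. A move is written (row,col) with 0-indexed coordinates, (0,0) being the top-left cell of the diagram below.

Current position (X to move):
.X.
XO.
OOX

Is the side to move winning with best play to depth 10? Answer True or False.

ply 1, X at .X./XO./OOX | (0,0)=-1→XX./XO./OOX*; (0,2)=-1→.XX/XO./OOX; (1,2)=-1→.X./XOX/OOX
ply 2, O at XX./XO./OOX | (0,2)=+1→XXO/XO./OOX*; (1,2)=+1→XX./XOO/OOX
ply 3: XXO/XO./OOX is terminal -1 (X); from .X./XO./OOX depth 10

X winning at [.X./XO./OOX]: False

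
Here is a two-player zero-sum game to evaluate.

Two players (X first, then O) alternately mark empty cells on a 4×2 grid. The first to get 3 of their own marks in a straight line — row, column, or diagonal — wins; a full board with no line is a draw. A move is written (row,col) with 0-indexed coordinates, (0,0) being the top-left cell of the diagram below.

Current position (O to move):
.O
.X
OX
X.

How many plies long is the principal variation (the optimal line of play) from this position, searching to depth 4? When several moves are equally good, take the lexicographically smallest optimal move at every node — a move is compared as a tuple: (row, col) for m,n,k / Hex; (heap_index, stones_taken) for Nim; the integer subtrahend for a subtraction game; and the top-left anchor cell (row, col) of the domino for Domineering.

PV length from [.O/.X/OX/X.]: 3 plies

p1 O@[.O/.X/OX/X.]: (0,0)[OO/.X/OX/X.]-1 (1,0)[.O/OX/OX/X.]-1 (3,1)[.O/.X/OX/XO]+0*
p2 X@[.O/.X/OX/XO]: (0,0)[XO/.X/OX/XO]+0* (1,0)[.O/XX/OX/XO]+0
p3 O@[XO/.X/OX/XO]: (1,0)[XO/OX/OX/XO]+0*
p4 X@[XO/OX/OX/XO] terminal +0; root [.O/.X/OX/X.] d4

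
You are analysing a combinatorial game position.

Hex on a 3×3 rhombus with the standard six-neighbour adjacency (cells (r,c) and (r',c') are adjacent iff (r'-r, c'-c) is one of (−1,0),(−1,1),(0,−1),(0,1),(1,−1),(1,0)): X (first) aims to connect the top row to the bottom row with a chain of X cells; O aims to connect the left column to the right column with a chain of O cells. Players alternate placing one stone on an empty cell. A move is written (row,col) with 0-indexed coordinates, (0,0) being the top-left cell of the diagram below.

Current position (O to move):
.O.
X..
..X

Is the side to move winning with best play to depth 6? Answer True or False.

O winning at [.O./X../..X]: True

ply 1, O at .O./X../..X | (0,0)=-1→OO./X../..X; (0,2)=-1→.OO/X../..X; (1,1)=+1→.O./XO./..X*; (1,2)=-1→.O./X.O/..X; (2,0)=-1→.O./X../O.X; (2,1)=-1→.O./X../.OX
ply 2, X at .O./XO./..X | (0,0)=-1→XO./XO./..X*; (0,2)=-1→.OX/XO./..X; (1,2)=-1→.O./XOX/..X; (2,0)=-1→.O./XO./X.X; (2,1)=-1→.O./XO./.XX
ply 3, O at XO./XO./..X | (0,2)=-1→XOO/XO./..X; (1,2)=-1→XO./XOO/..X; (2,0)=+1→XO./XO./O.X*; (2,1)=-1→XO./XO./.OX
ply 4, X at XO./XO./O.X | (0,2)=-1→XOX/XO./O.X*; (1,2)=-1→XO./XOX/O.X; (2,1)=-1→XO./XO./OXX
ply 5, O at XOX/XO./O.X | (1,2)=+1→XOX/XOO/O.X*; (2,1)=-1→XOX/XO./OOX
ply 6: XOX/XOO/O.X is terminal -1 (X); from .O./X../..X depth 6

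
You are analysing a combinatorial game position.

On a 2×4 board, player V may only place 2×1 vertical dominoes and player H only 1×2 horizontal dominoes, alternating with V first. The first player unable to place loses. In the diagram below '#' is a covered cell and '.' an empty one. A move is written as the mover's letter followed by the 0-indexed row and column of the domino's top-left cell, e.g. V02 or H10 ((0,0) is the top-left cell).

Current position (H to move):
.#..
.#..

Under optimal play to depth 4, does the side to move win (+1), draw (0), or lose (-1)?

value(.#../.#.., H) = +1

[.#../.#..] H move#1: H02:+1/.###/.#..*, H12:+1/.#../.###
[.###/.#..] V move#2: V00:-1/####/##..*
[####/##..] H move#3: H12:+1/####/####*
[####/####] end (terminal -1, V#4); searched .#../.#.. to 4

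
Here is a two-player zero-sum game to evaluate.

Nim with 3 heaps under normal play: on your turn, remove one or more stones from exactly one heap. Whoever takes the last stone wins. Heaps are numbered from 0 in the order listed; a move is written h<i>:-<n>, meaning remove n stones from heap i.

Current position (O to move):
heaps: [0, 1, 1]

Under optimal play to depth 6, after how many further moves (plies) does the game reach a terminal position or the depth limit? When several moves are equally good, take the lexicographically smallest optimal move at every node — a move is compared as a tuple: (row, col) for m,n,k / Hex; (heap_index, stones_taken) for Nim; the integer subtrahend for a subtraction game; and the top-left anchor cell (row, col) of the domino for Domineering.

PV length from [(0,1,1)]: 2 plies

[(0,1,1)] O move#1: h1:-1:-1/(0,0,1)*, h2:-1:-1/(0,1,0)
[(0,0,1)] X move#2: h2:-1:+1/(0,0,0)*
[(0,0,0)] end (terminal -1, O#3); searched (0,1,1) to 6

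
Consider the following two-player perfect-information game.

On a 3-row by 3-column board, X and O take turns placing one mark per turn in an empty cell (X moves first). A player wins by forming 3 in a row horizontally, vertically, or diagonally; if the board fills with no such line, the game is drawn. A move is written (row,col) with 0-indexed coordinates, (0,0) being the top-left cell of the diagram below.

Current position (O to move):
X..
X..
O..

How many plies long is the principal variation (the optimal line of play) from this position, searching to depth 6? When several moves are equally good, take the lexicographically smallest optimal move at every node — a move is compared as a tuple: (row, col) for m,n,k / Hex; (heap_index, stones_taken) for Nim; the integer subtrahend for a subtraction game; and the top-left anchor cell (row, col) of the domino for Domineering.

PV length from [X../X../O..]: 5 plies

p1 O@[X../X../O..]: (0,1)[XO./X../O..]-1 (0,2)[X.O/X../O..]-1 (1,1)[X../XO./O..]+0 (1,2)[X../X.O/O..]+0 (2,1)[X../X../OO.]+1* (2,2)[X../X../O.O]+1
p2 X@[X../X../OO.]: (0,1)[XX./X../OO.]-1* (0,2)[X.X/X../OO.]-1 (1,1)[X../XX./OO.]-1 (1,2)[X../X.X/OO.]-1 (2,2)[X../X../OOX]-1
p3 O@[XX./X../OO.]: (0,2)[XXO/X../OO.]+1* (1,1)[XX./XO./OO.]-1 (1,2)[XX./X.O/OO.]-1 (2,2)[XX./X../OOO]+1
p4 X@[XXO/X../OO.]: (1,1)[XXO/XX./OO.]-1* (1,2)[XXO/X.X/OO.]-1 (2,2)[XXO/X../OOX]-1
p5 O@[XXO/XX./OO.]: (1,2)[XXO/XXO/OO.]-1 (2,2)[XXO/XX./OOO]+1*
p6 X@[XXO/XX./OOO] terminal -1; root [X../X../O..] d6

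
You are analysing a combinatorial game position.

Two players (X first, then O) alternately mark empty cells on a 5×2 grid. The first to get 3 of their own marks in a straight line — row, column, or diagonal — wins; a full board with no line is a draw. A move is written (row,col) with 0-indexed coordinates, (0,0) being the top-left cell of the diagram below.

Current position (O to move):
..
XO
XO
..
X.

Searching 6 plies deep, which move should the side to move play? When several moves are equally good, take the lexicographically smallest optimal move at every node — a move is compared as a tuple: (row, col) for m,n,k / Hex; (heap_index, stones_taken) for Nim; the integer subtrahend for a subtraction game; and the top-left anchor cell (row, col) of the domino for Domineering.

p1 O@[../XO/XO/../X.]: (0,0)[O./XO/XO/../X.]-1 (0,1)[.O/XO/XO/../X.]+1* (3,0)[../XO/XO/O./X.]-1 (3,1)[../XO/XO/.O/X.]+1 (4,1)[../XO/XO/../XO]-1
p2 X@[.O/XO/XO/../X.] terminal -1; root [../XO/XO/../X.] d6

O's best at [../XO/XO/../X.]: (0,1)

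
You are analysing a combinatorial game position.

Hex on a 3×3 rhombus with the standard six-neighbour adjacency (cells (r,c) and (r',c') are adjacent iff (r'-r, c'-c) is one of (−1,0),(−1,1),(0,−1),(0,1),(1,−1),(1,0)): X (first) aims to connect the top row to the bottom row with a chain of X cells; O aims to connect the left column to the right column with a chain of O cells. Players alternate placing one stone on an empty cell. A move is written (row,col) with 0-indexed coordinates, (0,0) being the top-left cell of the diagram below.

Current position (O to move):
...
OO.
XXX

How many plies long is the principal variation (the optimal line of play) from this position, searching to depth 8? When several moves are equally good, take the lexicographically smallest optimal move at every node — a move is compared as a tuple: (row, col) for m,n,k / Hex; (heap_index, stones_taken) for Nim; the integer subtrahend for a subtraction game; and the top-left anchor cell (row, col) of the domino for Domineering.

[.../OO./XXX] O move#1: (0,0):+1/O../OO./XXX*, (0,1):+1/.O./OO./XXX, (0,2):+1/..O/OO./XXX, (1,2):+1/.../OOO/XXX
[O../OO./XXX] X move#2: (0,1):-1/OX./OO./XXX*, (0,2):-1/O.X/OO./XXX, (1,2):-1/O../OOX/XXX
[OX./OO./XXX] O move#3: (0,2):+1/OXO/OO./XXX*, (1,2):+1/OX./OOO/XXX
[OXO/OO./XXX] end (terminal -1, X#4); searched .../OO./XXX to 8

PV length from [.../OO./XXX]: 3 plies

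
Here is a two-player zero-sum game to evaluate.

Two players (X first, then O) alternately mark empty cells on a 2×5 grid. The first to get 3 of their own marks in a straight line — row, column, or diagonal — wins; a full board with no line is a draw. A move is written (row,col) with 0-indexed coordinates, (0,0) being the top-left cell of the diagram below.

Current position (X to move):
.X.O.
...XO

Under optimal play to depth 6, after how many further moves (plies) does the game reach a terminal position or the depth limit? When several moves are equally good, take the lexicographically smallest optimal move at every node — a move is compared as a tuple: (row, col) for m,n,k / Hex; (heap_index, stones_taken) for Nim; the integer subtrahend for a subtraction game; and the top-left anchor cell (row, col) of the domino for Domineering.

[.X.O./...XO] X move#1: (0,0):+0/XX.O./...XO*, (0,2):+0/.XXO./...XO, (0,4):+0/.X.OX/...XO, (1,0):+0/.X.O./X..XO, (1,1):+0/.X.O./.X.XO, (1,2):+0/.X.O./..XXO
[XX.O./...XO] O move#2: (0,2):+0/XXOO./...XO*, (0,4):-1/XX.OO/...XO, (1,0):-1/XX.O./O..XO, (1,1):-1/XX.O./.O.XO, (1,2):-1/XX.O./..OXO
[XXOO./...XO] X move#3: (0,4):+0/XXOOX/...XO*, (1,0):-1/XXOO./X..XO, (1,1):-1/XXOO./.X.XO, (1,2):-1/XXOO./..XXO
[XXOOX/...XO] O move#4: (1,0):+0/XXOOX/O..XO*, (1,1):+0/XXOOX/.O.XO, (1,2):+0/XXOOX/..OXO
[XXOOX/O..XO] X move#5: (1,1):+0/XXOOX/OX.XO*, (1,2):+0/XXOOX/O.XXO
[XXOOX/OX.XO] O move#6: (1,2):+0/XXOOX/OXOXO*
[XXOOX/OXOXO] end (terminal +0, X#7); searched .X.O./...XO to 6

PV length from [.X.O./...XO]: 6 plies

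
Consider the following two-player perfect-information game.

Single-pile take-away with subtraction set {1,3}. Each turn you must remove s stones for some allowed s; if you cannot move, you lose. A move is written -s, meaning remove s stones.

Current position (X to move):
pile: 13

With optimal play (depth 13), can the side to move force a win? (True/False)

[13] X move#1: -1:+1/12*, -3:+1/10
[12] O move#2: -1:-1/11*, -3:-1/9
[11] X move#3: -1:+1/10*, -3:+1/8
[10] O move#4: -1:-1/9*, -3:-1/7
[9] X move#5: -1:+1/8*, -3:+1/6
[8] O move#6: -1:-1/7*, -3:-1/5
[7] X move#7: -1:+1/6*, -3:+1/4
[6] O move#8: -1:-1/5*, -3:-1/3
[5] X move#9: -1:+1/4*, -3:+1/2
[4] O move#10: -1:-1/3*, -3:-1/1
[3] X move#11: -1:+1/2*, -3:+1/0
[2] O move#12: -1:-1/1*
[1] X move#13: -1:+1/0*
[0] end (terminal -1, O#14); searched 13 to 13

X winning at [13]: True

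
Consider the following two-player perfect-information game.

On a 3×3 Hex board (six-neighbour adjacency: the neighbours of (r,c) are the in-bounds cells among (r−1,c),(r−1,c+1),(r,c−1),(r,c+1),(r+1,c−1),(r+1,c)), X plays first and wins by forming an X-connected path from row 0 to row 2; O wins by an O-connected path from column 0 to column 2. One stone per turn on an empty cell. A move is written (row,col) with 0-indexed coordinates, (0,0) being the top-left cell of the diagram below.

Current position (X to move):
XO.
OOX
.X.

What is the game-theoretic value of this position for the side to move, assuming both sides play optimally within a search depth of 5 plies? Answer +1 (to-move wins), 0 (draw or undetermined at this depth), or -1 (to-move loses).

value(XO./OOX/.X., X) = +1

p1 X@[XO./OOX/.X.]: (0,2)[XOX/OOX/.X.]+1* (2,0)[XO./OOX/XX.]-1 (2,2)[XO./OOX/.XX]-1
p2 O@[XOX/OOX/.X.] terminal -1; root [XO./OOX/.X.] d5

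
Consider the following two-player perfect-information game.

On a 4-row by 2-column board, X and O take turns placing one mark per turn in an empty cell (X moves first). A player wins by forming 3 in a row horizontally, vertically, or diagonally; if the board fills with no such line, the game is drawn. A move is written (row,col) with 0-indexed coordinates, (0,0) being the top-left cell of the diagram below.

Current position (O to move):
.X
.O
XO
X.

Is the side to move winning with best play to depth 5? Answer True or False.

O winning at [.X/.O/XO/X.]: True

ply 1, O at .X/.O/XO/X. | (0,0)=-1→OX/.O/XO/X.; (1,0)=+0→.X/OO/XO/X.; (3,1)=+1→.X/.O/XO/XO*
ply 2: .X/.O/XO/XO is terminal -1 (X); from .X/.O/XO/X. depth 5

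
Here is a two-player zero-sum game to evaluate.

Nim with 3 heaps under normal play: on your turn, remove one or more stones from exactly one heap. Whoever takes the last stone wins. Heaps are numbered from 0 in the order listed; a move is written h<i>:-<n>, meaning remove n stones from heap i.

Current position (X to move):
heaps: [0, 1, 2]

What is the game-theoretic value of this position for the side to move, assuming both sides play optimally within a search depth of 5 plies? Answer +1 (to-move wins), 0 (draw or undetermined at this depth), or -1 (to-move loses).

value((0,1,2), X) = +1

[(0,1,2)] X move#1: h1:-1:-1/(0,0,2), h2:-1:+1/(0,1,1)*, h2:-2:-1/(0,1,0)
[(0,1,1)] O move#2: h1:-1:-1/(0,0,1)*, h2:-1:-1/(0,1,0)
[(0,0,1)] X move#3: h2:-1:+1/(0,0,0)*
[(0,0,0)] end (terminal -1, O#4); searched (0,1,2) to 5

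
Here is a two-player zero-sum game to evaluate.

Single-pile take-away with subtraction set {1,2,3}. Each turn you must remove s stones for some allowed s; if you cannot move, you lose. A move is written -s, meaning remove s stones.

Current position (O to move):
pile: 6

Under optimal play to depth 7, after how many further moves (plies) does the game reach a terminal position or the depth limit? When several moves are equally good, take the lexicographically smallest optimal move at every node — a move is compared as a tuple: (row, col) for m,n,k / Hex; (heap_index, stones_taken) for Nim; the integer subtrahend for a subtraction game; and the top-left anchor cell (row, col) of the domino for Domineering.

PV length from [6]: 3 plies

[6] O move#1: -1:-1/5, -2:+1/4*, -3:-1/3
[4] X move#2: -1:-1/3*, -2:-1/2, -3:-1/1
[3] O move#3: -1:-1/2, -2:-1/1, -3:+1/0*
[0] end (terminal -1, X#4); searched 6 to 7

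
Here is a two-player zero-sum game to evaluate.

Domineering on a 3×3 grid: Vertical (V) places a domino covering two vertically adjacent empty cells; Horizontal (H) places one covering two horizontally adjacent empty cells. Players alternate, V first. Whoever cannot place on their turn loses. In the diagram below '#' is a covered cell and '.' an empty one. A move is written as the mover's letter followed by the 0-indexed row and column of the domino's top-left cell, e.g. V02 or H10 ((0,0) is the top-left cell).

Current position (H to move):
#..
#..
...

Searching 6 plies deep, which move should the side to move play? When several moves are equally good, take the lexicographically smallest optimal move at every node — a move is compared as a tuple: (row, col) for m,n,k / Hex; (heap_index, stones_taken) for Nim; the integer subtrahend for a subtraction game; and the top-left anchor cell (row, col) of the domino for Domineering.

H's best at [#../#../...]: H11

[#../#../...] H move#1: H01:-1/###/#../..., H11:+1/#../###/...*, H20:-1/#../#../##., H21:-1/#../#../.##
[#../###/...] end (terminal -1, V#2); searched #../#../... to 6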